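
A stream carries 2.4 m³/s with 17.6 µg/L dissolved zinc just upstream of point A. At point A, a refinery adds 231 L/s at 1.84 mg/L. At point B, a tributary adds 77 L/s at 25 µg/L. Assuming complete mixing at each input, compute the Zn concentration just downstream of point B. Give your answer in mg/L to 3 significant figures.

17.6 µg/L = 0.0176 mg/L.
231 L/s = 0.231 m³/s.
After input A: C = (2.4·0.0176 + 0.231·1.84) / 2.631 = 0.1776 mg/L.
77 L/s = 0.077 m³/s.
25 µg/L = 0.025 mg/L.
After input B: C = (2.631·0.1776 + 0.077·0.025) / 2.708 = 0.1733 mg/L.

0.173 mg/L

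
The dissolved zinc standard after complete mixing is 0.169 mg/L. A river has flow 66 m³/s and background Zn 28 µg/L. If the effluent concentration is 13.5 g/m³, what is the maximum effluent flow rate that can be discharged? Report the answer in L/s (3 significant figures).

28 µg/L = 0.028 mg/L.
Mass balance at complete mixing: C_std·(Q_w + Q_r) = Q_w·C_e + Q_r·C_b.
Rearranging, Q_w = Q_r·(C_std − C_b)/(C_e − C_std) = 66·(0.169 − 0.028) / (13.5 − 0.169) = 0.6981 m³/s.
= 698.1 L/s.

698 L/s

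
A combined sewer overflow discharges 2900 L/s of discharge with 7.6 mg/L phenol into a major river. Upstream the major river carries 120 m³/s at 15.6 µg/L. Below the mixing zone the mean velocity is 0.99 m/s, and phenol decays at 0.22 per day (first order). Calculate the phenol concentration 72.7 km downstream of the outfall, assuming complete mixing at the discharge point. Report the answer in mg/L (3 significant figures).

2900 L/s = 2.9 m³/s.
15.6 µg/L = 0.0156 mg/L.
After complete mixing, C₀ = (2.9·7.6 + 120·0.0156) / 122.9 = 0.1946 mg/L.
Travel time t = 7.27e+04 m / 0.99 m/s = 7.343e+04 s = 0.8499 d.
C = 0.1946·exp(−0.22·0.8499) = 0.1946·0.8295 = 0.1614 mg/L.

0.161 mg/L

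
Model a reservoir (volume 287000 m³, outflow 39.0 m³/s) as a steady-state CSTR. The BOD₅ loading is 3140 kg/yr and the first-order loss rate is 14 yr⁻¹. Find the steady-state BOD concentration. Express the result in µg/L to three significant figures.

Outflow Q = 39.0 m³/s × 3.156e+07 s/yr = 1.231e+09 m³/yr.
Steady-state CSTR mass balance: W = Q·C + k·V·C, so C = W/(Q + kV).
Q + kV = 1.231e+09 + 14·287000 = 1.235e+09 m³/yr.
C = 3140/1.235e+09 = 2.543e-06 kg/m³ = 0.002543 mg/L = 2.543 µg/L.

2.54 µg/L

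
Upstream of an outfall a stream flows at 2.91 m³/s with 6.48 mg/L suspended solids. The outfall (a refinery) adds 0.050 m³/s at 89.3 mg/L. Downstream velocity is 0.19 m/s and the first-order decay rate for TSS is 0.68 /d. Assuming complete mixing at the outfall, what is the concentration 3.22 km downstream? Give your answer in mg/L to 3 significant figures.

After complete mixing, C₀ = (0.05·89.3 + 2.91·6.48) / 2.96 = 7.879 mg/L.
Travel time t = 3220 m / 0.19 m/s = 1.695e+04 s = 0.1962 d.
C = 7.879·exp(−0.68·0.1962) = 7.879·0.8751 = 6.895 mg/L.

6.90 mg/L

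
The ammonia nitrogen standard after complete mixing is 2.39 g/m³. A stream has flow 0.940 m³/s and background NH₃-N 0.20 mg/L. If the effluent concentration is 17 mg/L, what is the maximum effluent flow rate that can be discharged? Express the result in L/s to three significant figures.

Mass balance at complete mixing: C_std·(Q_w + Q_r) = Q_w·C_e + Q_r·C_b.
Rearranging, Q_w = Q_r·(C_std − C_b)/(C_e − C_std) = 0.940·(2.39 − 0.2) / (17 − 2.39) = 0.1409 m³/s.
= 140.9 L/s.

141 L/s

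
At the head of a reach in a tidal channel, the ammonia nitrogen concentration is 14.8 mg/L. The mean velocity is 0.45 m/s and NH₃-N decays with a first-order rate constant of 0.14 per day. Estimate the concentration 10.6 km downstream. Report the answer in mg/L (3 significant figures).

Travel time t = 10.6 km / 0.45 m/s = 1.06e+04/0.45 = 2.356e+04 s = 0.2726 d.
First-order decay: C = 14.8·exp(−0.14·0.2726) = 14.8·0.9626 = 14.25 mg/L.

14.2 mg/L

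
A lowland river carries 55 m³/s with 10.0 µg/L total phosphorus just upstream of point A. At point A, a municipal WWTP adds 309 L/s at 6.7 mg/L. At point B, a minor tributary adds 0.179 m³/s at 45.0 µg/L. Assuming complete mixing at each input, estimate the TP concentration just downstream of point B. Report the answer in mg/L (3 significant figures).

0.0474 mg/L

10.0 µg/L = 0.01 mg/L.
309 L/s = 0.309 m³/s.
After input A: C = (55·0.01 + 0.309·6.7) / 55.31 = 0.04738 mg/L.
45.0 µg/L = 0.045 mg/L.
After input B: C = (55.31·0.04738 + 0.179·0.045) / 55.49 = 0.04737 mg/L.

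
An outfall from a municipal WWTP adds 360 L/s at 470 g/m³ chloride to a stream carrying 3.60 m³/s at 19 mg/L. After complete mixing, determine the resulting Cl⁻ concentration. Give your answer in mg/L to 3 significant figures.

60.0 mg/L

360 L/s = 0.36 m³/s.
Conservation of mass across the mixing zone: C = (0.36·470 + 3.6·19) / (0.36 + 3.6) = 237.6/3.96 = 60 mg/L.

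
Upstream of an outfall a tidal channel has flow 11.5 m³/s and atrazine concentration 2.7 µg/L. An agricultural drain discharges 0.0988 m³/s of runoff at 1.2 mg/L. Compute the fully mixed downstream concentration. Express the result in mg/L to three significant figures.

0.0129 mg/L

2.7 µg/L = 0.0027 mg/L.
Conservation of mass across the mixing zone: C = (0.0988·1.2 + 11.5·0.0027) / (0.0988 + 11.5) = 0.1496/11.6 = 0.0129 mg/L.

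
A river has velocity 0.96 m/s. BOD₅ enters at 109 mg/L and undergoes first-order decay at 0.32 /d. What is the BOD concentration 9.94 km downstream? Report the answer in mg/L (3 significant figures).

105 mg/L

Travel time t = 9.94 km / 0.96 m/s = 9940/0.96 = 1.035e+04 s = 0.1198 d.
First-order decay: C = 109·exp(−0.32·0.1198) = 109·0.9624 = 104.9 mg/L.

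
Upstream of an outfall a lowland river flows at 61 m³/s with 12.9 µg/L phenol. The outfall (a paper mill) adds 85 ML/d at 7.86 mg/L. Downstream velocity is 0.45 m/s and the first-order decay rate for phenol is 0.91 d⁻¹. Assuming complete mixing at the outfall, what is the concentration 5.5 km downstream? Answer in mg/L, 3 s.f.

0.121 mg/L

85 ML/d = 0.9838 m³/s.
12.9 µg/L = 0.0129 mg/L.
After complete mixing, C₀ = (0.9838·7.86 + 61·0.0129) / 61.98 = 0.1374 mg/L.
Travel time t = 5500 m / 0.45 m/s = 1.222e+04 s = 0.1415 d.
C = 0.1374·exp(−0.91·0.1415) = 0.1374·0.8792 = 0.1208 mg/L.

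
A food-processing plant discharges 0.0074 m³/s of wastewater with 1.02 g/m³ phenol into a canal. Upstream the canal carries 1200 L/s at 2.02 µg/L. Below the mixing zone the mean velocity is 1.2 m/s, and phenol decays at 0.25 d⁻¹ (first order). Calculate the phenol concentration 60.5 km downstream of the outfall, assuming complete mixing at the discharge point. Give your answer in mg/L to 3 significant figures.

1200 L/s = 1.2 m³/s.
2.02 µg/L = 0.00202 mg/L.
After complete mixing, C₀ = (0.0074·1.02 + 1.2·0.00202) / 1.207 = 0.008259 mg/L.
Travel time t = 6.05e+04 m / 1.2 m/s = 5.042e+04 s = 0.5835 d.
C = 0.008259·exp(−0.25·0.5835) = 0.008259·0.8643 = 0.007138 mg/L.

0.00714 mg/L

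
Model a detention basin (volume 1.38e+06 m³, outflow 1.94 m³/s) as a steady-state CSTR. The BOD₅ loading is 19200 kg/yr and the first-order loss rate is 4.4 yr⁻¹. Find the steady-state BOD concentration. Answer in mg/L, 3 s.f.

Outflow Q = 1.94 m³/s × 3.156e+07 s/yr = 6.122e+07 m³/yr.
Steady-state CSTR mass balance: W = Q·C + k·V·C, so C = W/(Q + kV).
Q + kV = 6.122e+07 + 4.4·1.38e+06 = 6.729e+07 m³/yr.
C = 19200/6.729e+07 = 0.0002853 kg/m³ = 0.2853 mg/L.

0.285 mg/L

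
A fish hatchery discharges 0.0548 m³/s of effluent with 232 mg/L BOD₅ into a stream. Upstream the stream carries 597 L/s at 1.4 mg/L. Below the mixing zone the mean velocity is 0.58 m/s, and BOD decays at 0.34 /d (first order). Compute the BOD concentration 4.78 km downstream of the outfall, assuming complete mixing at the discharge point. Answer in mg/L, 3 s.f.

597 L/s = 0.597 m³/s.
After complete mixing, C₀ = (0.0548·232 + 0.597·1.4) / 0.6518 = 20.79 mg/L.
Travel time t = 4780 m / 0.58 m/s = 8241 s = 0.09539 d.
C = 20.79·exp(−0.34·0.09539) = 20.79·0.9681 = 20.12 mg/L.

20.1 mg/L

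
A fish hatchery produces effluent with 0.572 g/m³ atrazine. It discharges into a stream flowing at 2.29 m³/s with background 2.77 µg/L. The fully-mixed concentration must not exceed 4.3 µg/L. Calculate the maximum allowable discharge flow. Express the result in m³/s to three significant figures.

2.77 µg/L = 0.00277 mg/L.
4.3 µg/L = 0.0043 mg/L.
Mass balance at complete mixing: C_std·(Q_w + Q_r) = Q_w·C_e + Q_r·C_b.
Rearranging, Q_w = Q_r·(C_std − C_b)/(C_e − C_std) = 2.29·(0.0043 − 0.00277) / (0.572 − 0.0043) = 0.006172 m³/s.

0.00617 m³/s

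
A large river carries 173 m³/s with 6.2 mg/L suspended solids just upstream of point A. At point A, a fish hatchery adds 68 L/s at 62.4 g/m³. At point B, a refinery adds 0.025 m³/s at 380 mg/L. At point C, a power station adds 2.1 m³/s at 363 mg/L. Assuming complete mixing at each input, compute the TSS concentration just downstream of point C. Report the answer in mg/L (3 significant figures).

10.6 mg/L

68 L/s = 0.068 m³/s.
After input A: C = (173·6.2 + 0.068·62.4) / 173.1 = 6.222 mg/L.
After input B: C = (173.1·6.222 + 0.025·380) / 173.1 = 6.276 mg/L.
After input C: C = (173.1·6.276 + 2.1·363) / 175.2 = 10.55 mg/L.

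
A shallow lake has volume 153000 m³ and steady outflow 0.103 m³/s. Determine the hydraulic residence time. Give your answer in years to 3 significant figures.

Q = 0.103 m³/s × 3.156e+07 s/yr = 3.25e+06 m³/yr.
Hydraulic residence time τ = V/Q = 153000/3.25e+06 = 0.04707 yr.

0.0471 yr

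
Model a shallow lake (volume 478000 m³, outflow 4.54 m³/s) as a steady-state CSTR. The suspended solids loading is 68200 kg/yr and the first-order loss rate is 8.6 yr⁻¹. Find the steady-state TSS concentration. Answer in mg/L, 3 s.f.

0.463 mg/L

Outflow Q = 4.54 m³/s × 3.156e+07 s/yr = 1.433e+08 m³/yr.
Steady-state CSTR mass balance: W = Q·C + k·V·C, so C = W/(Q + kV).
Q + kV = 1.433e+08 + 8.6·478000 = 1.474e+08 m³/yr.
C = 68200/1.474e+08 = 0.0004627 kg/m³ = 0.4627 mg/L.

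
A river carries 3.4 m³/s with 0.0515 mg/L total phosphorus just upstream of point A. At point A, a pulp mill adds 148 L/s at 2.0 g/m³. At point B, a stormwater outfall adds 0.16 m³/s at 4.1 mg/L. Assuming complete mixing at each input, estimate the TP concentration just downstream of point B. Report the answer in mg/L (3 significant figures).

0.304 mg/L

148 L/s = 0.148 m³/s.
After input A: C = (3.4·0.0515 + 0.148·2) / 3.548 = 0.1328 mg/L.
After input B: C = (3.548·0.1328 + 0.16·4.1) / 3.708 = 0.304 mg/L.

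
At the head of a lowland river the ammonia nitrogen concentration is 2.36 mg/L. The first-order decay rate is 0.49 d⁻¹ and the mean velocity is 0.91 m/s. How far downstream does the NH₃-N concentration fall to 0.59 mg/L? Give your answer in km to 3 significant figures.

222 km

From C = C₀·e^(−kt), t = ln(C₀/C)/k = ln(2.36/0.59)/0.49 = 1.386/0.49 = 2.829 d.
Distance = v·t = 0.91 m/s × 2.444e+05 s = 2.224e+05 m = 222.4 km.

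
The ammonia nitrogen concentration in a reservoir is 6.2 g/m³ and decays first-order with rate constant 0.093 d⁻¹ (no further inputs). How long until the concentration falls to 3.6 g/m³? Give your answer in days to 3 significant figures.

t = ln(C₀/C)/k = ln(6.2/3.6)/0.093 = 0.5436/0.093 = 5.845 d.

5.85 d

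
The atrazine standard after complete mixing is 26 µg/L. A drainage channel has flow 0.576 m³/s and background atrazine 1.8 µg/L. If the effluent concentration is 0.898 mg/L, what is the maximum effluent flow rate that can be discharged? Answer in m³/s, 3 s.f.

1.8 µg/L = 0.0018 mg/L.
26 µg/L = 0.026 mg/L.
Mass balance at complete mixing: C_std·(Q_w + Q_r) = Q_w·C_e + Q_r·C_b.
Rearranging, Q_w = Q_r·(C_std − C_b)/(C_e − C_std) = 0.576·(0.026 − 0.0018) / (0.898 − 0.026) = 0.01599 m³/s.

0.0160 m³/s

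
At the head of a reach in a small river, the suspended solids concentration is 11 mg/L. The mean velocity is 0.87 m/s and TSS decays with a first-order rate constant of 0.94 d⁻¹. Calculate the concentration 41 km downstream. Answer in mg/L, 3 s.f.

Travel time t = 41 km / 0.87 m/s = 4.1e+04/0.87 = 4.713e+04 s = 0.5454 d.
First-order decay: C = 11·exp(−0.94·0.5454) = 11·0.5989 = 6.588 mg/L.

6.59 mg/L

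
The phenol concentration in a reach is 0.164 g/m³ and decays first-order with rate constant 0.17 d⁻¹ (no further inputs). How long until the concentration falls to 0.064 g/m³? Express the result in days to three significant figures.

5.54 d

t = ln(C₀/C)/k = ln(0.164/0.064)/0.17 = 0.941/0.17 = 5.535 d.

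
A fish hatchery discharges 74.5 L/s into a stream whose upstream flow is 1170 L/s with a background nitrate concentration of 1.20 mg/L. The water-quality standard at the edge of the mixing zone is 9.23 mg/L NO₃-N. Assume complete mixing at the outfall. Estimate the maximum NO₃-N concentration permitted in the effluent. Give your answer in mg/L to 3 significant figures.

135 mg/L

74.5 L/s = 0.0745 m³/s.
1170 L/s = 1.17 m³/s.
Mass balance: 9.23·1.244 = 0.0745·Cₑ + 1.17·1.2.
Cₑ = (11.49 − 1.404) / 0.0745 = 135.3 mg/L.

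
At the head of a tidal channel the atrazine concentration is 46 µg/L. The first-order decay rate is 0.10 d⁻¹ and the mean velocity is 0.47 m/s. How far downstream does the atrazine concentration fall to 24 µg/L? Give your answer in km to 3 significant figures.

From C = C₀·e^(−kt), t = ln(C₀/C)/k = ln(46/24)/0.10 = 0.6506/0.10 = 6.506 d.
Distance = v·t = 0.47 m/s × 5.621e+05 s = 2.642e+05 m = 264.2 km.

264 km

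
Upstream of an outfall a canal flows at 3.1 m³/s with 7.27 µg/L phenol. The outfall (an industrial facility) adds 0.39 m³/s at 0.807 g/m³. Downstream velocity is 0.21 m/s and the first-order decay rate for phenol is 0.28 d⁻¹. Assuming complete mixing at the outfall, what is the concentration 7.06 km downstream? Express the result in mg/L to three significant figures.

7.27 µg/L = 0.00727 mg/L.
After complete mixing, C₀ = (0.39·0.807 + 3.1·0.00727) / 3.49 = 0.09664 mg/L.
Travel time t = 7060 m / 0.21 m/s = 3.362e+04 s = 0.3891 d.
C = 0.09664·exp(−0.28·0.3891) = 0.09664·0.8968 = 0.08666 mg/L.

0.0867 mg/L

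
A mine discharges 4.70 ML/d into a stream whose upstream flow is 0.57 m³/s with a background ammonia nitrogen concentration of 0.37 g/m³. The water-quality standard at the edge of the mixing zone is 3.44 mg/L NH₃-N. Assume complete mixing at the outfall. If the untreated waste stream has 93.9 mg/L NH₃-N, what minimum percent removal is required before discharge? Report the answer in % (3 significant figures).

4.70 ML/d = 0.0544 m³/s.
Mass balance: 3.44·0.6244 = 0.0544·Cₑ + 0.57·0.37.
Cₑ = (2.148 − 0.2109) / 0.0544 = 35.61 mg/L.
Required removal = 1 − 35.61/93.9 = 62.08 %.

62.1 %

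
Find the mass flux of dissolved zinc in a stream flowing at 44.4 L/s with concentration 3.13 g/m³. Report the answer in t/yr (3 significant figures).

4.39 t/yr

44.4 L/s = 0.0444 m³/s.
Mass flux = Q·C = 0.0444 m³/s × 3.13 g/m³ = 0.139 g/s.
= 0.139 g/s × 31.56 = 4.386 t/yr.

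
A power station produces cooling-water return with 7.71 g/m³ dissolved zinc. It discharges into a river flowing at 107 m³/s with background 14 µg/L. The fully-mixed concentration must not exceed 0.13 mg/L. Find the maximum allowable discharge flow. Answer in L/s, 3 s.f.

1640 L/s

14 µg/L = 0.014 mg/L.
Mass balance at complete mixing: C_std·(Q_w + Q_r) = Q_w·C_e + Q_r·C_b.
Rearranging, Q_w = Q_r·(C_std − C_b)/(C_e − C_std) = 107·(0.13 − 0.014) / (7.71 − 0.13) = 1.637 m³/s.
= 1637 L/s.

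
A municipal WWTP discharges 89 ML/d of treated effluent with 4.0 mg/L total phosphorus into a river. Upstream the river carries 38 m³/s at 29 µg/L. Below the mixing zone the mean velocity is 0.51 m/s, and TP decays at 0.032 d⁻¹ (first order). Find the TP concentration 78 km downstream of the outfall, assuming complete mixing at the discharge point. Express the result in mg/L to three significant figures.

89 ML/d = 1.03 m³/s.
29 µg/L = 0.029 mg/L.
After complete mixing, C₀ = (1.03·4 + 38·0.029) / 39.03 = 0.1338 mg/L.
Travel time t = 7.8e+04 m / 0.51 m/s = 1.529e+05 s = 1.77 d.
C = 0.1338·exp(−0.032·1.77) = 0.1338·0.9449 = 0.1264 mg/L.

0.126 mg/L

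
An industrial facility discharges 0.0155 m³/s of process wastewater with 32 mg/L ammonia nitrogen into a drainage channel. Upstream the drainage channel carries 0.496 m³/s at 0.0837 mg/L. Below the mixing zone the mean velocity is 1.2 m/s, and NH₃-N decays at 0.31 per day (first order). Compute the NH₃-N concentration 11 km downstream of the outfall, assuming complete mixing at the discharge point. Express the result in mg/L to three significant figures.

After complete mixing, C₀ = (0.0155·32 + 0.496·0.0837) / 0.5115 = 1.051 mg/L.
Travel time t = 1.1e+04 m / 1.2 m/s = 9167 s = 0.1061 d.
C = 1.051·exp(−0.31·0.1061) = 1.051·0.9676 = 1.017 mg/L.

1.02 mg/L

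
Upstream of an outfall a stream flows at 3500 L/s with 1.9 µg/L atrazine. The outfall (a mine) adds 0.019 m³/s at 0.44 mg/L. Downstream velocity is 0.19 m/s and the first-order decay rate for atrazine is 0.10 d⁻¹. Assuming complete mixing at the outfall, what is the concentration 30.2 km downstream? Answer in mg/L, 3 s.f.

0.00355 mg/L

3500 L/s = 3.5 m³/s.
1.9 µg/L = 0.0019 mg/L.
After complete mixing, C₀ = (0.019·0.44 + 3.5·0.0019) / 3.519 = 0.004265 mg/L.
Travel time t = 3.02e+04 m / 0.19 m/s = 1.589e+05 s = 1.84 d.
C = 0.004265·exp(−0.10·1.84) = 0.004265·0.832 = 0.003549 mg/L.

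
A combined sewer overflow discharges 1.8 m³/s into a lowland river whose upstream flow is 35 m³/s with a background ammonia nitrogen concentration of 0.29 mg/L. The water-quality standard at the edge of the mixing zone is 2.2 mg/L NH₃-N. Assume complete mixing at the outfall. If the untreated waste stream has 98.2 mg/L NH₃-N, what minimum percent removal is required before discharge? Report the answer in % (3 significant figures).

59.9 %

Mass balance: 2.2·36.8 = 1.8·Cₑ + 35·0.29.
Cₑ = (80.96 − 10.15) / 1.8 = 39.34 mg/L.
Required removal = 1 − 39.34/98.2 = 59.94 %.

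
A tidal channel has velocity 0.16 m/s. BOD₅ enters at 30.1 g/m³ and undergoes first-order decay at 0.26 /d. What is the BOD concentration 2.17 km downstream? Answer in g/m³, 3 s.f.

28.9 g/m³

Travel time t = 2.17 km / 0.16 m/s = 2170/0.16 = 1.356e+04 s = 0.157 d.
First-order decay: C = 30.1·exp(−0.26·0.157) = 30.1·0.96 = 28.9 g/m³.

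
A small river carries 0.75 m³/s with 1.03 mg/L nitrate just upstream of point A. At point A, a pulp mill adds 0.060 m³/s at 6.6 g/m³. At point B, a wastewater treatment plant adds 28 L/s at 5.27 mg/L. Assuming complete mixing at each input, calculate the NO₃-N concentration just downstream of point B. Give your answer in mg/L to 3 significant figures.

After input A: C = (0.75·1.03 + 0.06·6.6) / 0.81 = 1.443 mg/L.
28 L/s = 0.028 m³/s.
After input B: C = (0.81·1.443 + 0.028·5.27) / 0.838 = 1.57 mg/L.

1.57 mg/L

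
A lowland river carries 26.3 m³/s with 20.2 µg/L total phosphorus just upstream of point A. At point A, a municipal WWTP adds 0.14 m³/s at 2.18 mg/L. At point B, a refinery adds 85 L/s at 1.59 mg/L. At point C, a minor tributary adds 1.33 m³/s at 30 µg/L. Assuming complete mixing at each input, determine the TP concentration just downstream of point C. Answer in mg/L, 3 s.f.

20.2 µg/L = 0.0202 mg/L.
After input A: C = (26.3·0.0202 + 0.14·2.18) / 26.44 = 0.03164 mg/L.
85 L/s = 0.085 m³/s.
After input B: C = (26.44·0.03164 + 0.085·1.59) / 26.53 = 0.03663 mg/L.
30 µg/L = 0.03 mg/L.
After input C: C = (26.53·0.03663 + 1.33·0.03) / 27.86 = 0.03631 mg/L.

0.0363 mg/L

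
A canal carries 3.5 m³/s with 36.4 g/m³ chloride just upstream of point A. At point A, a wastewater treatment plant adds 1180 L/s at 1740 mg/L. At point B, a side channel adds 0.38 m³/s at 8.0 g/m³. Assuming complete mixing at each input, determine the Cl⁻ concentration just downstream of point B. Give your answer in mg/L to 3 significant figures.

1180 L/s = 1.18 m³/s.
After input A: C = (3.5·36.4 + 1.18·1740) / 4.68 = 465.9 mg/L.
After input B: C = (4.68·465.9 + 0.38·8) / 5.06 = 431.5 mg/L.

432 mg/L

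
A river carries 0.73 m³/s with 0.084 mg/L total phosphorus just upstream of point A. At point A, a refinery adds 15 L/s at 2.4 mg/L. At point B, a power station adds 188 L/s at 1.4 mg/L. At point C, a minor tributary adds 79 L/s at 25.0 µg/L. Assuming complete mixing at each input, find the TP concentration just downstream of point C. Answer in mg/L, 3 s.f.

0.358 mg/L

15 L/s = 0.015 m³/s.
After input A: C = (0.73·0.084 + 0.015·2.4) / 0.745 = 0.1306 mg/L.
188 L/s = 0.188 m³/s.
After input B: C = (0.745·0.1306 + 0.188·1.4) / 0.933 = 0.3864 mg/L.
79 L/s = 0.079 m³/s.
25.0 µg/L = 0.025 mg/L.
After input C: C = (0.933·0.3864 + 0.079·0.025) / 1.012 = 0.3582 mg/L.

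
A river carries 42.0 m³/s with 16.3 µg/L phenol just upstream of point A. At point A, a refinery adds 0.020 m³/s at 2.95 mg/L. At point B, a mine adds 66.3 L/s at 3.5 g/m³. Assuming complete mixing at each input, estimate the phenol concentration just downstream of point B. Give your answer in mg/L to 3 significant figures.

0.0232 mg/L

16.3 µg/L = 0.0163 mg/L.
After input A: C = (42·0.0163 + 0.02·2.95) / 42.02 = 0.0177 mg/L.
66.3 L/s = 0.0663 m³/s.
After input B: C = (42.02·0.0177 + 0.0663·3.5) / 42.09 = 0.02318 mg/L.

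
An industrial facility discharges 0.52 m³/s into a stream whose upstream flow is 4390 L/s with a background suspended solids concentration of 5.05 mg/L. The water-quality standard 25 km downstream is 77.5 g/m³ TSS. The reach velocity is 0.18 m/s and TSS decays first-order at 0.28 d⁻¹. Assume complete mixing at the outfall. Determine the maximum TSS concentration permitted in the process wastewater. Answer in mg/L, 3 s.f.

1110 mg/L

4390 L/s = 4.39 m³/s.
Travel time to the compliance point: t = 2.5e+04/0.18 = 1.389e+05 s = 1.608 d; decay factor exp(−0.28·1.608) = 0.6376.
So the concentration just after mixing may be at most 77.5/0.6376 = 121.6 mg/L.
Mass balance: 121.6·4.91 = 0.52·Cₑ + 4.39·5.05.
Cₑ = (596.8 − 22.17) / 0.52 = 1105 mg/L.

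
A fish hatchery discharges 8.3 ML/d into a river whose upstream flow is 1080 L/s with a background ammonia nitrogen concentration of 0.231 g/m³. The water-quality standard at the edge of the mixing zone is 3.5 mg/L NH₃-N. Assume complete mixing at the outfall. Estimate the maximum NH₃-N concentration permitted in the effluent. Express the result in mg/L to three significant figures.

8.3 ML/d = 0.09606 m³/s.
1080 L/s = 1.08 m³/s.
Mass balance: 3.5·1.176 = 0.09606·Cₑ + 1.08·0.231.
Cₑ = (4.116 − 0.2495) / 0.09606 = 40.25 mg/L.

40.3 mg/L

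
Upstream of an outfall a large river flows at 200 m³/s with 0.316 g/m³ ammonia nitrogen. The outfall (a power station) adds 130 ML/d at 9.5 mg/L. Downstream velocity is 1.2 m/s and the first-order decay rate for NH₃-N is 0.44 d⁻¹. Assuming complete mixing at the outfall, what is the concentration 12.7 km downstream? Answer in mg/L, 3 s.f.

130 ML/d = 1.505 m³/s.
After complete mixing, C₀ = (1.505·9.5 + 200·0.316) / 201.5 = 0.3846 mg/L.
Travel time t = 1.27e+04 m / 1.2 m/s = 1.058e+04 s = 0.1225 d.
C = 0.3846·exp(−0.44·0.1225) = 0.3846·0.9475 = 0.3644 mg/L.

0.364 mg/L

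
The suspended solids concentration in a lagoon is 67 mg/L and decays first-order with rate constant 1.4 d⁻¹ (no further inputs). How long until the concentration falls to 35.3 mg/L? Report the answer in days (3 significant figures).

t = ln(C₀/C)/k = ln(67/35.3)/1.4 = 0.6408/1.4 = 0.4577 d.

0.458 d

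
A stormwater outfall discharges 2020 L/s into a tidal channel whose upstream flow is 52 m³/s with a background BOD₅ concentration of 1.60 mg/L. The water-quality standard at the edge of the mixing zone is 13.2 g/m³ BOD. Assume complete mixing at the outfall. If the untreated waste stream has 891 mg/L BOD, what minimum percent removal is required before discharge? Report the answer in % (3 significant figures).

65.0 %

2020 L/s = 2.02 m³/s.
Mass balance: 13.2·54.02 = 2.02·Cₑ + 52·1.6.
Cₑ = (713.1 − 83.2) / 2.02 = 311.8 mg/L.
Required removal = 1 − 311.8/891 = 65 %.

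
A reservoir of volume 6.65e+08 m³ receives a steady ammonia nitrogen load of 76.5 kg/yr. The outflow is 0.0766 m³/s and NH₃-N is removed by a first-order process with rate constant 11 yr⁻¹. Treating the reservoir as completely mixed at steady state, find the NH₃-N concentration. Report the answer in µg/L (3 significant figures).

0.0105 µg/L

Outflow Q = 0.0766 m³/s × 3.156e+07 s/yr = 2.417e+06 m³/yr.
Steady-state CSTR mass balance: W = Q·C + k·V·C, so C = W/(Q + kV).
Q + kV = 2.417e+06 + 11·6.65e+08 = 7.317e+09 m³/yr.
C = 76.5/7.317e+09 = 1.045e-08 kg/m³ = 1.045e-05 mg/L = 0.01045 µg/L.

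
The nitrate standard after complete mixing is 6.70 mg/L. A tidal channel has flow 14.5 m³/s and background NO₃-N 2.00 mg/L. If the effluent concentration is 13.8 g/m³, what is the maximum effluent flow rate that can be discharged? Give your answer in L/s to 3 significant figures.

Mass balance at complete mixing: C_std·(Q_w + Q_r) = Q_w·C_e + Q_r·C_b.
Rearranging, Q_w = Q_r·(C_std − C_b)/(C_e − C_std) = 14.5·(6.7 − 2) / (13.8 − 6.7) = 9.599 m³/s.
= 9599 L/s.

9600 L/s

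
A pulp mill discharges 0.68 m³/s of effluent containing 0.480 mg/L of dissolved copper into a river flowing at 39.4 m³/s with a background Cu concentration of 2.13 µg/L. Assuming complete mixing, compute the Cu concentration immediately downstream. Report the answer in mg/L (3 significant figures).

2.13 µg/L = 0.00213 mg/L.
By mass balance at complete mixing, C = (0.68·0.48 + 39.4·0.00213) / (0.68 + 39.4) = 0.4103/40.08 = 0.01024 mg/L.

0.0102 mg/L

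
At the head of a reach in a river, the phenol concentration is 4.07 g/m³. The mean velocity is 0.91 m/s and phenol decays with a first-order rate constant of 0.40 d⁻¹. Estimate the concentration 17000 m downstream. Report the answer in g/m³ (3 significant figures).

Travel time t = 17000 m / 0.91 m/s = 1.7e+04/0.91 = 1.868e+04 s = 0.2162 d.
First-order decay: C = 4.07·exp(−0.40·0.2162) = 4.07·0.9171 = 3.733 g/m³.

3.73 g/m³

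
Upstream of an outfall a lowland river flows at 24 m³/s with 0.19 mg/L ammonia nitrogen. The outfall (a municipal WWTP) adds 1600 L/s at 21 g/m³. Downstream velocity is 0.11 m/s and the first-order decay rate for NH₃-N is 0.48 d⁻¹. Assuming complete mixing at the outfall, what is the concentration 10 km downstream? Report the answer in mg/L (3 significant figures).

0.900 mg/L

1600 L/s = 1.6 m³/s.
After complete mixing, C₀ = (1.6·21 + 24·0.19) / 25.6 = 1.491 mg/L.
Travel time t = 1e+04 m / 0.11 m/s = 9.091e+04 s = 1.052 d.
C = 1.491·exp(−0.48·1.052) = 1.491·0.6035 = 0.8996 mg/L.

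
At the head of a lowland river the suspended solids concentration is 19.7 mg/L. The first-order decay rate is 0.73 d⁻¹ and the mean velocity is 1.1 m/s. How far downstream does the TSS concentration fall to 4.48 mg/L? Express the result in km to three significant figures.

From C = C₀·e^(−kt), t = ln(C₀/C)/k = ln(19.7/4.48)/0.73 = 1.481/0.73 = 2.029 d.
Distance = v·t = 1.1 m/s × 1.753e+05 s = 1.928e+05 m = 192.8 km.

193 km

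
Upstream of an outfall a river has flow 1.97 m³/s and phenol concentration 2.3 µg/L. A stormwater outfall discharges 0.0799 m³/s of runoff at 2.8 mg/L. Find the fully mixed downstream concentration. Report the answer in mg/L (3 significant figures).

2.3 µg/L = 0.0023 mg/L.
Flow-weighted mixing gives C = (0.0799·2.8 + 1.97·0.0023) / (0.0799 + 1.97) = 0.2283/2.05 = 0.1113 mg/L.

0.111 mg/L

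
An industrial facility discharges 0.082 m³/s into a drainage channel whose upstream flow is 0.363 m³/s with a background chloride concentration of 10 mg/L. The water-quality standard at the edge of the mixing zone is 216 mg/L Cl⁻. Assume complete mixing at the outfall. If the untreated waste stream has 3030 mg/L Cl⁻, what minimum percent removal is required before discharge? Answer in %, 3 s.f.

Mass balance: 216·0.445 = 0.082·Cₑ + 0.363·10.
Cₑ = (96.12 − 3.63) / 0.082 = 1128 mg/L.
Required removal = 1 − 1128/3030 = 62.77 %.

62.8 %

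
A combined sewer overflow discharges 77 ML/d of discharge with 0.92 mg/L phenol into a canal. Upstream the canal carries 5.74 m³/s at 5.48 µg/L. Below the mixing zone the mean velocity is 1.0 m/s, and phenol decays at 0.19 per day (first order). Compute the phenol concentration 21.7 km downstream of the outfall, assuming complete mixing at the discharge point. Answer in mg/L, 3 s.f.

0.122 mg/L

77 ML/d = 0.8912 m³/s.
5.48 µg/L = 0.00548 mg/L.
After complete mixing, C₀ = (0.8912·0.92 + 5.74·0.00548) / 6.631 = 0.1284 mg/L.
Travel time t = 2.17e+04 m / 1.0 m/s = 2.17e+04 s = 0.2512 d.
C = 0.1284·exp(−0.19·0.2512) = 0.1284·0.9534 = 0.1224 mg/L.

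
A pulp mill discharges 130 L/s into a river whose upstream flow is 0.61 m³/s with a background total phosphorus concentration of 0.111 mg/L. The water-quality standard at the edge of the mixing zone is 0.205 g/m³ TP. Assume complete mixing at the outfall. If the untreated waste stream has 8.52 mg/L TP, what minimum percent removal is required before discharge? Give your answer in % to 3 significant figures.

130 L/s = 0.13 m³/s.
Mass balance: 0.205·0.74 = 0.13·Cₑ + 0.61·0.111.
Cₑ = (0.1517 − 0.06771) / 0.13 = 0.6461 mg/L.
Required removal = 1 − 0.6461/8.52 = 92.42 %.

92.4 %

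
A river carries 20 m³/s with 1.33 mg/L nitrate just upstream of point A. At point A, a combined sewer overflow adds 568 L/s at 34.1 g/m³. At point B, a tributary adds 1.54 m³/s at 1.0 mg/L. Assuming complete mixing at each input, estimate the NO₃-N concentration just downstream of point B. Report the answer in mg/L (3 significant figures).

568 L/s = 0.568 m³/s.
After input A: C = (20·1.33 + 0.568·34.1) / 20.57 = 2.235 mg/L.
After input B: C = (20.57·2.235 + 1.54·1) / 22.11 = 2.149 mg/L.

2.15 mg/L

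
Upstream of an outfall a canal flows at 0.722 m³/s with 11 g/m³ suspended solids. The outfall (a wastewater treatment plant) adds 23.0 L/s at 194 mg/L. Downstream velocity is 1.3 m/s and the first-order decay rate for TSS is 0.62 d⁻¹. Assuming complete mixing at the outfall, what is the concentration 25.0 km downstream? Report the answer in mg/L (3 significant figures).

14.5 mg/L

23.0 L/s = 0.023 m³/s.
After complete mixing, C₀ = (0.023·194 + 0.722·11) / 0.745 = 16.65 mg/L.
Travel time t = 2.5e+04 m / 1.3 m/s = 1.923e+04 s = 0.2226 d.
C = 16.65·exp(−0.62·0.2226) = 16.65·0.8711 = 14.5 mg/L.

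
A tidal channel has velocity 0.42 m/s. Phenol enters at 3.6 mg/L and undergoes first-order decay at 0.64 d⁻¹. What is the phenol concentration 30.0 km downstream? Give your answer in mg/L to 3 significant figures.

Travel time t = 30.0 km / 0.42 m/s = 3e+04/0.42 = 7.143e+04 s = 0.8267 d.
First-order decay: C = 3.6·exp(−0.64·0.8267) = 3.6·0.5891 = 2.121 mg/L.

2.12 mg/L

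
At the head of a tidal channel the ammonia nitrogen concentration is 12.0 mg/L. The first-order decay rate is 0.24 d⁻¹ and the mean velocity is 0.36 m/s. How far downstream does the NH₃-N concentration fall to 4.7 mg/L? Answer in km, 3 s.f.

From C = C₀·e^(−kt), t = ln(C₀/C)/k = ln(12.0/4.7)/0.24 = 0.9373/0.24 = 3.906 d.
Distance = v·t = 0.36 m/s × 3.374e+05 s = 1.215e+05 m = 121.5 km.

121 km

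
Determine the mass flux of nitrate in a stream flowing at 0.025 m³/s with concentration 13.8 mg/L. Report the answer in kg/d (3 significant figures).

29.8 kg/d

Mass flux = Q·C = 0.025 m³/s × 13.8 g/m³ = 0.345 g/s.
= 0.345 g/s × 86.4 = 29.81 kg/d.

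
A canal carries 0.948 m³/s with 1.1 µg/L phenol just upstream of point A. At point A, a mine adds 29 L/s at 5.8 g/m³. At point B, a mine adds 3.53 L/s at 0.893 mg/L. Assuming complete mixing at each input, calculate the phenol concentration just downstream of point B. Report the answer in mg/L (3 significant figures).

0.176 mg/L

1.1 µg/L = 0.0011 mg/L.
29 L/s = 0.029 m³/s.
After input A: C = (0.948·0.0011 + 0.029·5.8) / 0.977 = 0.1732 mg/L.
3.53 L/s = 0.00353 m³/s.
After input B: C = (0.977·0.1732 + 0.00353·0.893) / 0.9805 = 0.1758 mg/L.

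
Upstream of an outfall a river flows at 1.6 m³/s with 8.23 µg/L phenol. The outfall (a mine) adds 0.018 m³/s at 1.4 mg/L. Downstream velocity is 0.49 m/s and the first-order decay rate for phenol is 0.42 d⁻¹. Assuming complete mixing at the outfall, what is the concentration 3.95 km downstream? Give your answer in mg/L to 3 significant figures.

0.0228 mg/L

8.23 µg/L = 0.00823 mg/L.
After complete mixing, C₀ = (0.018·1.4 + 1.6·0.00823) / 1.618 = 0.02371 mg/L.
Travel time t = 3950 m / 0.49 m/s = 8061 s = 0.0933 d.
C = 0.02371·exp(−0.42·0.0933) = 0.02371·0.9616 = 0.0228 mg/L.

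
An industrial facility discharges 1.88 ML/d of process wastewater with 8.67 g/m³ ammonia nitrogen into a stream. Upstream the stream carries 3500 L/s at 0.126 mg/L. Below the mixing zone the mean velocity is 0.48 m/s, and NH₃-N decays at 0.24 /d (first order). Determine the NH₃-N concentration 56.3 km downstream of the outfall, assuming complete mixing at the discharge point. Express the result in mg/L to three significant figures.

0.129 mg/L

1.88 ML/d = 0.02176 m³/s.
3500 L/s = 3.5 m³/s.
After complete mixing, C₀ = (0.02176·8.67 + 3.5·0.126) / 3.522 = 0.1788 mg/L.
Travel time t = 5.63e+04 m / 0.48 m/s = 1.173e+05 s = 1.358 d.
C = 0.1788·exp(−0.24·1.358) = 0.1788·0.7219 = 0.1291 mg/L.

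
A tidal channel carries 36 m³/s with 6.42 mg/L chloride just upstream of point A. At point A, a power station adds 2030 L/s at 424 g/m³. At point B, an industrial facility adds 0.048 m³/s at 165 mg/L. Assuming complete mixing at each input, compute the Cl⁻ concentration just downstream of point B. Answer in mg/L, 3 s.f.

28.9 mg/L

2030 L/s = 2.03 m³/s.
After input A: C = (36·6.42 + 2.03·424) / 38.03 = 28.71 mg/L.
After input B: C = (38.03·28.71 + 0.048·165) / 38.08 = 28.88 mg/L.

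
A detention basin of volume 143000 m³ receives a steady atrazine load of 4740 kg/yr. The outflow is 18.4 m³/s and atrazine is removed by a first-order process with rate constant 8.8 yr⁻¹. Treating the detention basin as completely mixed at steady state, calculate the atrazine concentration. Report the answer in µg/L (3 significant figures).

Outflow Q = 18.4 m³/s × 3.156e+07 s/yr = 5.807e+08 m³/yr.
Steady-state CSTR mass balance: W = Q·C + k·V·C, so C = W/(Q + kV).
Q + kV = 5.807e+08 + 8.8·143000 = 5.819e+08 m³/yr.
C = 4740/5.819e+08 = 8.145e-06 kg/m³ = 0.008145 mg/L = 8.145 µg/L.

8.15 µg/L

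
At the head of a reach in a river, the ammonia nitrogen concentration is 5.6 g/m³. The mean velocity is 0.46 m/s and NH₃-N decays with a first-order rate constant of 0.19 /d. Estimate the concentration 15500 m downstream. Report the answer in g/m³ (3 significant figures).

Travel time t = 15500 m / 0.46 m/s = 1.55e+04/0.46 = 3.37e+04 s = 0.39 d.
First-order decay: C = 5.6·exp(−0.19·0.39) = 5.6·0.9286 = 5.2 g/m³.

5.20 g/m³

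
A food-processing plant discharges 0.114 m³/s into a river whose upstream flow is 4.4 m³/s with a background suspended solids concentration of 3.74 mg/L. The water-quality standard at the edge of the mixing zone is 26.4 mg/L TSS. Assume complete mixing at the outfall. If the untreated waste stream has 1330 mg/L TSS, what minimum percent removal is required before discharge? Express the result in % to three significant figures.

Mass balance: 26.4·4.514 = 0.114·Cₑ + 4.4·3.74.
Cₑ = (119.2 − 16.46) / 0.114 = 901 mg/L.
Required removal = 1 − 901/1330 = 32.26 %.

32.3 %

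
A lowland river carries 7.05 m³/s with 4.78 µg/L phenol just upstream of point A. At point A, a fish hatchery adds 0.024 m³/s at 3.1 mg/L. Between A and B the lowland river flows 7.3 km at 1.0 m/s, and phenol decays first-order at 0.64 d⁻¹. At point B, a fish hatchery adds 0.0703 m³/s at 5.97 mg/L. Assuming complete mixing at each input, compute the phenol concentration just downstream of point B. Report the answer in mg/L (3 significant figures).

0.0731 mg/L

4.78 µg/L = 0.00478 mg/L.
After input A: C = (7.05·0.00478 + 0.024·3.1) / 7.074 = 0.01528 mg/L.
Over the 7.3 km reach to input B (t = 7300 s = 0.08449 d), decay gives C = 0.01528·exp(−0.64·0.08449) = 0.01448 mg/L.
After input B: C = (7.074·0.01448 + 0.0703·5.97) / 7.144 = 0.07308 mg/L.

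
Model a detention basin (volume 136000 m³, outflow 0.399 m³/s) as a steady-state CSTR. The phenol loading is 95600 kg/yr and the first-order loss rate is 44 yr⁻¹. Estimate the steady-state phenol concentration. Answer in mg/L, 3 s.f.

5.15 mg/L

Outflow Q = 0.399 m³/s × 3.156e+07 s/yr = 1.259e+07 m³/yr.
Steady-state CSTR mass balance: W = Q·C + k·V·C, so C = W/(Q + kV).
Q + kV = 1.259e+07 + 44·136000 = 1.858e+07 m³/yr.
C = 95600/1.858e+07 = 0.005147 kg/m³ = 5.147 mg/L.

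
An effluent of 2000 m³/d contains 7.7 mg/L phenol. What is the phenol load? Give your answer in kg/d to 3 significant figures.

15.4 kg/d

2000 m³/d = 0.02315 m³/s.
Mass flux = Q·C = 0.02315 m³/s × 7.7 g/m³ = 0.1782 g/s.
= 0.1782 g/s × 86.4 = 15.4 kg/d.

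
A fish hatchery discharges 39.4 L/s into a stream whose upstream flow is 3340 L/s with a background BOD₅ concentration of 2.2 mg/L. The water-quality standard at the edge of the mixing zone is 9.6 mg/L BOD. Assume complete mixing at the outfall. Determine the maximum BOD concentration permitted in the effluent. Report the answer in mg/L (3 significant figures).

637 mg/L

39.4 L/s = 0.0394 m³/s.
3340 L/s = 3.34 m³/s.
Mass balance: 9.6·3.379 = 0.0394·Cₑ + 3.34·2.2.
Cₑ = (32.44 − 7.348) / 0.0394 = 636.9 mg/L.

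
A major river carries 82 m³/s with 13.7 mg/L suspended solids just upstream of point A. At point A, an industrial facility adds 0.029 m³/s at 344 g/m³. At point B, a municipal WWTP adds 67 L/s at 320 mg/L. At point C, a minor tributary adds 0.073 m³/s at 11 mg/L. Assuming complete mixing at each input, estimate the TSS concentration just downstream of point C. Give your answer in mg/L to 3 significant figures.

After input A: C = (82·13.7 + 0.029·344) / 82.03 = 13.82 mg/L.
67 L/s = 0.067 m³/s.
After input B: C = (82.03·13.82 + 0.067·320) / 82.1 = 14.07 mg/L.
After input C: C = (82.1·14.07 + 0.073·11) / 82.17 = 14.06 mg/L.

14.1 mg/L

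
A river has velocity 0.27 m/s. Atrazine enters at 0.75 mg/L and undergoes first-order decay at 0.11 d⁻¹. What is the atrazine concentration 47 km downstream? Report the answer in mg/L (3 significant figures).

0.601 mg/L

Travel time t = 47 km / 0.27 m/s = 4.7e+04/0.27 = 1.741e+05 s = 2.015 d.
First-order decay: C = 0.75·exp(−0.11·2.015) = 0.75·0.8012 = 0.6009 mg/L.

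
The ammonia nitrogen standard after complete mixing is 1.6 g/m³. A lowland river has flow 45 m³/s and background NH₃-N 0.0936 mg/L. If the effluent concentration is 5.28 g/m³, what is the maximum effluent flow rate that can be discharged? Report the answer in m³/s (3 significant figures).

18.4 m³/s

Mass balance at complete mixing: C_std·(Q_w + Q_r) = Q_w·C_e + Q_r·C_b.
Rearranging, Q_w = Q_r·(C_std − C_b)/(C_e − C_std) = 45·(1.6 − 0.0936) / (5.28 − 1.6) = 18.42 m³/s.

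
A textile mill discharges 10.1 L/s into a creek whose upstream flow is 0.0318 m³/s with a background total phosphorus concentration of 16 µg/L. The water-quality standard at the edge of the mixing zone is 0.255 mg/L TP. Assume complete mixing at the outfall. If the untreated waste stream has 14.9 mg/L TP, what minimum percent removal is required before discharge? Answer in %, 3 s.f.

93.2 %

10.1 L/s = 0.0101 m³/s.
16 µg/L = 0.016 mg/L.
Mass balance: 0.255·0.0419 = 0.0101·Cₑ + 0.0318·0.016.
Cₑ = (0.01068 − 0.0005088) / 0.0101 = 1.007 mg/L.
Required removal = 1 − 1.007/14.9 = 93.24 %.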